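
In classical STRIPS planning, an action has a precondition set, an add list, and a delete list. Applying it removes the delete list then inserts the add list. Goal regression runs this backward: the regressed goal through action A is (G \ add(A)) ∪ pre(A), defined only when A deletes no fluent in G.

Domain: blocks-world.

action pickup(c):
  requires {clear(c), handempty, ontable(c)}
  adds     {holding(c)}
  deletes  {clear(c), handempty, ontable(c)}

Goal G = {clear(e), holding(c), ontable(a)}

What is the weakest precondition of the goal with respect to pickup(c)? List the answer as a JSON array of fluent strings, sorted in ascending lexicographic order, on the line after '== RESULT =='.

Compute (G \ add) ∪ pre:
  G ∩ del = {}  (empty — regression defined)
  G \ add = {clear(e), holding(c), ontable(a)} \ {holding(c)} = {clear(e), ontable(a)}
  ∪ pre   = {clear(e), ontable(a)} ∪ {clear(c), handempty, ontable(c)}
          = {clear(c), clear(e), handempty, ontable(a), ontable(c)}

== RESULT ==
["clear(c)", "clear(e)", "handempty", "ontable(a)", "ontable(c)"]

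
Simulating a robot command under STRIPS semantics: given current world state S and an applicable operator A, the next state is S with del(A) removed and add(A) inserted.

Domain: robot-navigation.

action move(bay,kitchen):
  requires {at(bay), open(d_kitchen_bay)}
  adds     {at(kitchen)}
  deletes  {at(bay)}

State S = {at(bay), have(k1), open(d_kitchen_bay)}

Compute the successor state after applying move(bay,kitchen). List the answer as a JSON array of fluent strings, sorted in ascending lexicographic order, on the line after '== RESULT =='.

Progress:
  pre ⊆ S: {at(bay), open(d_kitchen_bay)} ⊆ S  — applicable
  S \ del = {have(k1), open(d_kitchen_bay)}
  ∪ add   = {at(kitchen), have(k1), open(d_kitchen_bay)}

== RESULT ==
["at(kitchen)", "have(k1)", "open(d_kitchen_bay)"]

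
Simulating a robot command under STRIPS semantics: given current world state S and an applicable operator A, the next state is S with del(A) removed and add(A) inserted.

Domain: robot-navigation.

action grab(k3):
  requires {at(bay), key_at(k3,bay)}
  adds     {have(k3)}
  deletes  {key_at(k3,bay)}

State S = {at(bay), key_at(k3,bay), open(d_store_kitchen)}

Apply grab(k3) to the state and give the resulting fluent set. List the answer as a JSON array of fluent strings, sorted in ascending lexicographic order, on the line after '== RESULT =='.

Progress:
  pre ⊆ S: {at(bay), key_at(k3,bay)} ⊆ S  — applicable
  S \ del = {at(bay), open(d_store_kitchen)}
  ∪ add   = {at(bay), have(k3), open(d_store_kitchen)}

== RESULT ==
["at(bay)", "have(k3)", "open(d_store_kitchen)"]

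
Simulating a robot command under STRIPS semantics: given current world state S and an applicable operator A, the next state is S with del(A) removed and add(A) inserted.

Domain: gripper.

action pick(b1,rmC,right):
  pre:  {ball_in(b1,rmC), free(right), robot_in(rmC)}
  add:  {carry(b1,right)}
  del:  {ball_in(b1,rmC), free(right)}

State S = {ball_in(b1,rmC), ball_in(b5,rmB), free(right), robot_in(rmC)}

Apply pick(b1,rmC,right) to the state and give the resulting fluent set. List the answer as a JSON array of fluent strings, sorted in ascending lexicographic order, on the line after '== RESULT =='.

Progress:
  pre ⊆ S: {ball_in(b1,rmC), free(right), robot_in(rmC)} ⊆ S  — applicable
  S \ del = {ball_in(b5,rmB), robot_in(rmC)}
  ∪ add   = {ball_in(b5,rmB), carry(b1,right), robot_in(rmC)}

== RESULT ==
["ball_in(b5,rmB)", "carry(b1,right)", "robot_in(rmC)"]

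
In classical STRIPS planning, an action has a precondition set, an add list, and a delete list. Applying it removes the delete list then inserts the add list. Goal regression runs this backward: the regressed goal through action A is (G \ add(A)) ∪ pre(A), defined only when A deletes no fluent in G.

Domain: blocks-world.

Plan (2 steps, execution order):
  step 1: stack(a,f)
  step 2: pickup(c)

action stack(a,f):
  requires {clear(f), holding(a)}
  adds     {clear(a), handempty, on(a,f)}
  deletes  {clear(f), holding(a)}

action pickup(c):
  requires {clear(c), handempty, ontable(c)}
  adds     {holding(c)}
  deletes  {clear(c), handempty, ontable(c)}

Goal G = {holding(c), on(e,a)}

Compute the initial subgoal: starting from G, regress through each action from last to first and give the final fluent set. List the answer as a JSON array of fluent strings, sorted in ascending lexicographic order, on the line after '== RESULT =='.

Regress step by step:
  through step 2 (pickup(c)): drop {holding(c)}, keep {on(e,a)}, require {clear(c), handempty, ontable(c)}
    → {clear(c), handempty, on(e,a), ontable(c)}
  through step 1 (stack(a,f)): drop {handempty}, keep {clear(c), on(e,a), ontable(c)}, require {clear(f), holding(a)}
    → {clear(c), clear(f), holding(a), on(e,a), ontable(c)}

== RESULT ==
["clear(c)", "clear(f)", "holding(a)", "on(e,a)", "ontable(c)"]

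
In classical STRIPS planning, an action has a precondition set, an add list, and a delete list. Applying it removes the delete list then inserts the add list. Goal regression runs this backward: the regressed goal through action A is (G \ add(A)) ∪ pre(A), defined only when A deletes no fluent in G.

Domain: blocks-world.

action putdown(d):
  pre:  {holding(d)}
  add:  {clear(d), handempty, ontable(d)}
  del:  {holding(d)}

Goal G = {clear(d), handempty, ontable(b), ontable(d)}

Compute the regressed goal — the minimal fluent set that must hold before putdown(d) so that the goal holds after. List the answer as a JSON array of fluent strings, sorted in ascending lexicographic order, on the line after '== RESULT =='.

Compute (G \ add) ∪ pre:
  G ∩ del = {}  (empty — regression defined)
  G \ add = {clear(d), handempty, ontable(b), ontable(d)} \ {clear(d), handempty, ontable(d)} = {ontable(b)}
  ∪ pre   = {ontable(b)} ∪ {holding(d)}
          = {holding(d), ontable(b)}

== RESULT ==
["holding(d)", "ontable(b)"]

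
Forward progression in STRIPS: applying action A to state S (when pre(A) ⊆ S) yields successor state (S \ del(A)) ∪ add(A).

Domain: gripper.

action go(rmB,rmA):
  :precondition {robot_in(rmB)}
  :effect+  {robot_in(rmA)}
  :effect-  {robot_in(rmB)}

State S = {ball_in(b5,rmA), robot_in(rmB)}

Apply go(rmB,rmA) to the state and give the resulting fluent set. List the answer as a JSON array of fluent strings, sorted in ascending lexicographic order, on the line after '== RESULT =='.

Progress:
  pre ⊆ S: {robot_in(rmB)} ⊆ S  — applicable
  S \ del = {ball_in(b5,rmA)}
  ∪ add   = {ball_in(b5,rmA), robot_in(rmA)}

== RESULT ==
["ball_in(b5,rmA)", "robot_in(rmA)"]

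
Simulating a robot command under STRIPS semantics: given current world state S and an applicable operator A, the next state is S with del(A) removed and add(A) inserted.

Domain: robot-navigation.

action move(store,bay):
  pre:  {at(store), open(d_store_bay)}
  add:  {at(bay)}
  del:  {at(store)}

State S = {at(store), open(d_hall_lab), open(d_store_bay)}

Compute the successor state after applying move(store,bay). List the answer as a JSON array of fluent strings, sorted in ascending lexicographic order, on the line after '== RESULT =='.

Compute (S \ del) ∪ add:
  pre ⊆ S: {at(store), open(d_store_bay)} ⊆ S  — applicable
  S \ del = {open(d_hall_lab), open(d_store_bay)}
  ∪ add   = {at(bay), open(d_hall_lab), open(d_store_bay)}

== RESULT ==
["at(bay)", "open(d_hall_lab)", "open(d_store_bay)"]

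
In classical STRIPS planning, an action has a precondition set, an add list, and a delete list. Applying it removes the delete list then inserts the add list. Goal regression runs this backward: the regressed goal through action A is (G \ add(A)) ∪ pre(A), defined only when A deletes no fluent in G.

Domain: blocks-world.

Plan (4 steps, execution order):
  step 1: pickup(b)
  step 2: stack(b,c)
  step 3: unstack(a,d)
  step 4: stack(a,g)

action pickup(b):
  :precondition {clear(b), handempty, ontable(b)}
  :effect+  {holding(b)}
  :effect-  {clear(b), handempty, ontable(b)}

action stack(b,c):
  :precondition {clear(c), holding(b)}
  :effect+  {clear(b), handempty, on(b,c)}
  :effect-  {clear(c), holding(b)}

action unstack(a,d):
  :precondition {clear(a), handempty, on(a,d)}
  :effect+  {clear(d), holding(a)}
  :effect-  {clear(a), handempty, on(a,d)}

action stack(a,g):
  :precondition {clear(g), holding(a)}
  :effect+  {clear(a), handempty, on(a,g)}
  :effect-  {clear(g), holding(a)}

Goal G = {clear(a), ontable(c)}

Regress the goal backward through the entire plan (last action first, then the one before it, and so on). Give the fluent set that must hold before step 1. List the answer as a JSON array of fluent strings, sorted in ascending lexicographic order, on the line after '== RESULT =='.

Regress step by step:
  through step 4 (stack(a,g)): drop {clear(a)}, keep {ontable(c)}, require {clear(g), holding(a)}
    → {clear(g), holding(a), ontable(c)}
  through step 3 (unstack(a,d)): drop {holding(a)}, keep {clear(g), ontable(c)}, require {clear(a), handempty, on(a,d)}
    → {clear(a), clear(g), handempty, on(a,d), ontable(c)}
  through step 2 (stack(b,c)): drop {handempty}, keep {clear(a), clear(g), on(a,d), ontable(c)}, require {clear(c), holding(b)}
    → {clear(a), clear(c), clear(g), holding(b), on(a,d), ontable(c)}
  through step 1 (pickup(b)): drop {holding(b)}, keep {clear(a), clear(c), clear(g), on(a,d), ontable(c)}, require {clear(b), handempty, ontable(b)}
    → {clear(a), clear(b), clear(c), clear(g), handempty, on(a,d), ontable(b), ontable(c)}

== RESULT ==
["clear(a)", "clear(b)", "clear(c)", "clear(g)", "handempty", "on(a,d)", "ontable(b)", "ontable(c)"]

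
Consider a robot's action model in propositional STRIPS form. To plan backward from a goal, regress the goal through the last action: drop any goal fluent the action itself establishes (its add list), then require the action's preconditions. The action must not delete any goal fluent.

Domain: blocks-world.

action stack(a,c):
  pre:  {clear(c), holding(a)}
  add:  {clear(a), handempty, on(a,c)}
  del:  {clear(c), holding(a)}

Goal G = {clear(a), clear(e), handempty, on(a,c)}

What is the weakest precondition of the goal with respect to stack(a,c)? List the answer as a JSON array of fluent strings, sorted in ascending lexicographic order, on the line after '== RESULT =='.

Compute (G \ add) ∪ pre:
  G ∩ del = {}  (empty — regression defined)
  G \ add = {clear(a), clear(e), handempty, on(a,c)} \ {clear(a), handempty, on(a,c)} = {clear(e)}
  ∪ pre   = {clear(e)} ∪ {clear(c), holding(a)}
          = {clear(c), clear(e), holding(a)}

== RESULT ==
["clear(c)", "clear(e)", "holding(a)"]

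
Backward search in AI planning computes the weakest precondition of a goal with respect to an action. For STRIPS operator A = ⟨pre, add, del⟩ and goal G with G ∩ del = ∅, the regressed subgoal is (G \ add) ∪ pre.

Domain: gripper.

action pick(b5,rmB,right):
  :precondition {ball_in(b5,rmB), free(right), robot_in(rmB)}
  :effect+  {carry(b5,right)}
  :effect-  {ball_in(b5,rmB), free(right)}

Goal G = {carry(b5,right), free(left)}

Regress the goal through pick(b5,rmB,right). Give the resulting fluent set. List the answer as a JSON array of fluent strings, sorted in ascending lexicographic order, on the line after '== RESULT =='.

Compute (G \ add) ∪ pre:
  G ∩ del = {}  (empty — regression defined)
  G \ add = {carry(b5,right), free(left)} \ {carry(b5,right)} = {free(left)}
  ∪ pre   = {free(left)} ∪ {ball_in(b5,rmB), free(right), robot_in(rmB)}
          = {ball_in(b5,rmB), free(left), free(right), robot_in(rmB)}

== RESULT ==
["ball_in(b5,rmB)", "free(left)", "free(right)", "robot_in(rmB)"]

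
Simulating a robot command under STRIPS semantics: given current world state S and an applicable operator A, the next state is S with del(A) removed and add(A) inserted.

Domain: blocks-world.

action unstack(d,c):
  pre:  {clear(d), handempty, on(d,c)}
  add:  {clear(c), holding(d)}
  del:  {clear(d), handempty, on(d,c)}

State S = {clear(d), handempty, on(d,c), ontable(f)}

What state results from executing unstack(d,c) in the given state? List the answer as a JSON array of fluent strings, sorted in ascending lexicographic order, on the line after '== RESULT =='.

Progress:
  pre ⊆ S: {clear(d), handempty, on(d,c)} ⊆ S  — applicable
  S \ del = {ontable(f)}
  ∪ add   = {clear(c), holding(d), ontable(f)}

== RESULT ==
["clear(c)", "holding(d)", "ontable(f)"]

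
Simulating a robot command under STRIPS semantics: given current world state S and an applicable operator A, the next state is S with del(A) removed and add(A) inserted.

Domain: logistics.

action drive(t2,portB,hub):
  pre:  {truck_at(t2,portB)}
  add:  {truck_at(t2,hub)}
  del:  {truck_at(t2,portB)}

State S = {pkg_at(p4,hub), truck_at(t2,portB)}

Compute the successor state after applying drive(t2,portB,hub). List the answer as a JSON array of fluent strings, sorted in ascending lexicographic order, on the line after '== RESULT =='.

Compute (S \ del) ∪ add:
  pre ⊆ S: {truck_at(t2,portB)} ⊆ S  — applicable
  S \ del = {pkg_at(p4,hub)}
  ∪ add   = {pkg_at(p4,hub), truck_at(t2,hub)}

== RESULT ==
["pkg_at(p4,hub)", "truck_at(t2,hub)"]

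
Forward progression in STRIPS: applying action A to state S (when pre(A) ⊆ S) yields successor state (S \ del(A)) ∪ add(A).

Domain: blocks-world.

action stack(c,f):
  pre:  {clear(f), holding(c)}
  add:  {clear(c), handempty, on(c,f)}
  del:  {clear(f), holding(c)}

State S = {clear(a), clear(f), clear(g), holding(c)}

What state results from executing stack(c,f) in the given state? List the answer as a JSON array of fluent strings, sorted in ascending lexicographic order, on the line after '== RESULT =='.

Progress:
  pre ⊆ S: {clear(f), holding(c)} ⊆ S  — applicable
  S \ del = {clear(a), clear(g)}
  ∪ add   = {clear(a), clear(c), clear(g), handempty, on(c,f)}

== RESULT ==
["clear(a)", "clear(c)", "clear(g)", "handempty", "on(c,f)"]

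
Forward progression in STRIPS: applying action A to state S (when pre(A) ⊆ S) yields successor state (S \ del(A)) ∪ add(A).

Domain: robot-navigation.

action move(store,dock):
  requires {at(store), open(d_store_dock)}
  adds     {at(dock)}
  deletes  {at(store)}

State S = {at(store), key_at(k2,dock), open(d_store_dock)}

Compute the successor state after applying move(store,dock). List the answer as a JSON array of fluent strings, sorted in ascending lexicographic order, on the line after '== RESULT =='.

Compute (S \ del) ∪ add:
  pre ⊆ S: {at(store), open(d_store_dock)} ⊆ S  — applicable
  S \ del = {key_at(k2,dock), open(d_store_dock)}
  ∪ add   = {at(dock), key_at(k2,dock), open(d_store_dock)}

== RESULT ==
["at(dock)", "key_at(k2,dock)", "open(d_store_dock)"]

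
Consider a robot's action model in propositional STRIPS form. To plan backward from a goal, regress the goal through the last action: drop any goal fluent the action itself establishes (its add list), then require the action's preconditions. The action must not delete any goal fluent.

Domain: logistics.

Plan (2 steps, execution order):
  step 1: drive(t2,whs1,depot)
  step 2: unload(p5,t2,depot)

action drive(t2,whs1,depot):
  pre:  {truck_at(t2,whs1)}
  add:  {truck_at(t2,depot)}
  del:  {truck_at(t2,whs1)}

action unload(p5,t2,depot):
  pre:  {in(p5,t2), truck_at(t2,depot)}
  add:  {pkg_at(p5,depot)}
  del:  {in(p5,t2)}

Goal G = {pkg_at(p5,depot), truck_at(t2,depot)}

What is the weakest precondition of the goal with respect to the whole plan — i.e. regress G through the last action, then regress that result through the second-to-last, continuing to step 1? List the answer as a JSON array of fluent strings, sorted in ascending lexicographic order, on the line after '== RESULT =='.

Work backward from the goal:
  through step 2 (unload(p5,t2,depot)): drop {pkg_at(p5,depot)}, keep {truck_at(t2,depot)}, require {in(p5,t2), truck_at(t2,depot)}
    → {in(p5,t2), truck_at(t2,depot)}
  through step 1 (drive(t2,whs1,depot)): drop {truck_at(t2,depot)}, keep {in(p5,t2)}, require {truck_at(t2,whs1)}
    → {in(p5,t2), truck_at(t2,whs1)}

== RESULT ==
["in(p5,t2)", "truck_at(t2,whs1)"]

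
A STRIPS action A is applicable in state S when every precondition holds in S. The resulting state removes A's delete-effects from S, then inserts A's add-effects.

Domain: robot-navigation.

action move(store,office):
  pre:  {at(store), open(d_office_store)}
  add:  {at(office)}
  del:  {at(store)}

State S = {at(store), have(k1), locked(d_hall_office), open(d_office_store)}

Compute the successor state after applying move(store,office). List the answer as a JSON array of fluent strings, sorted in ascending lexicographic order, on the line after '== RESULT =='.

Compute (S \ del) ∪ add:
  pre ⊆ S: {at(store), open(d_office_store)} ⊆ S  — applicable
  S \ del = {have(k1), locked(d_hall_office), open(d_office_store)}
  ∪ add   = {at(office), have(k1), locked(d_hall_office), open(d_office_store)}

== RESULT ==
["at(office)", "have(k1)", "locked(d_hall_office)", "open(d_office_store)"]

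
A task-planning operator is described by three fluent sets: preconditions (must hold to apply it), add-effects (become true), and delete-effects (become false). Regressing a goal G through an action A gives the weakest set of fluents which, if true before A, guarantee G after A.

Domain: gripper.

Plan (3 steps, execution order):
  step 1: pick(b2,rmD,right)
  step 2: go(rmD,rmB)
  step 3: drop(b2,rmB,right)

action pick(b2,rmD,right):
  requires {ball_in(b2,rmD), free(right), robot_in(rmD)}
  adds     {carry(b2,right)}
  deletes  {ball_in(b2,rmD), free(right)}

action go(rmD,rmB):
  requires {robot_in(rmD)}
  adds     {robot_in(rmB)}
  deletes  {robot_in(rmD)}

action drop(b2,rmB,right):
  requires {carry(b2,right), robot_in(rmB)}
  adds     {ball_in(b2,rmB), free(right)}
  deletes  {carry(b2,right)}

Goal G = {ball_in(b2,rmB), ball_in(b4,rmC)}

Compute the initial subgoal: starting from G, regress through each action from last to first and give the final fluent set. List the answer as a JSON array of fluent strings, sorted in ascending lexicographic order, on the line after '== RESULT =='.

Work backward from the goal:
  through step 3 (drop(b2,rmB,right)): drop {ball_in(b2,rmB)}, keep {ball_in(b4,rmC)}, require {carry(b2,right), robot_in(rmB)}
    → {ball_in(b4,rmC), carry(b2,right), robot_in(rmB)}
  through step 2 (go(rmD,rmB)): drop {robot_in(rmB)}, keep {ball_in(b4,rmC), carry(b2,right)}, require {robot_in(rmD)}
    → {ball_in(b4,rmC), carry(b2,right), robot_in(rmD)}
  through step 1 (pick(b2,rmD,right)): drop {carry(b2,right)}, keep {ball_in(b4,rmC), robot_in(rmD)}, require {ball_in(b2,rmD), free(right), robot_in(rmD)}
    → {ball_in(b2,rmD), ball_in(b4,rmC), free(right), robot_in(rmD)}

== RESULT ==
["ball_in(b2,rmD)", "ball_in(b4,rmC)", "free(right)", "robot_in(rmD)"]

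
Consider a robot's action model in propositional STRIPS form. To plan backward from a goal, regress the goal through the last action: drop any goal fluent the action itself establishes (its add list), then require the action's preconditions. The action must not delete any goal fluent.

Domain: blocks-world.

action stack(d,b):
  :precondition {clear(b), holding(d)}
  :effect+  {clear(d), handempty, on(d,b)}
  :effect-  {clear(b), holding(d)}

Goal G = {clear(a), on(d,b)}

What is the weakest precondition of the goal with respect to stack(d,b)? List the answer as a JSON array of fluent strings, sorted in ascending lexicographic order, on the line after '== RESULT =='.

Compute (G \ add) ∪ pre:
  G ∩ del = {}  (empty — regression defined)
  G \ add = {clear(a), on(d,b)} \ {clear(d), handempty, on(d,b)} = {clear(a)}
  ∪ pre   = {clear(a)} ∪ {clear(b), holding(d)}
          = {clear(a), clear(b), holding(d)}

== RESULT ==
["clear(a)", "clear(b)", "holding(d)"]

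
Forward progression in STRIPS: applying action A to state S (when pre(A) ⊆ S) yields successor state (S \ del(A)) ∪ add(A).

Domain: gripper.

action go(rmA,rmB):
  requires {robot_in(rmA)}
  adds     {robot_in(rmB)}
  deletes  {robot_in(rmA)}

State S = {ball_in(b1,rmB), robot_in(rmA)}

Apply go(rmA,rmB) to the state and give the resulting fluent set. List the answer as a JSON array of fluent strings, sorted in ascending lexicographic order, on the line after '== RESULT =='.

Compute (S \ del) ∪ add:
  pre ⊆ S: {robot_in(rmA)} ⊆ S  — applicable
  S \ del = {ball_in(b1,rmB)}
  ∪ add   = {ball_in(b1,rmB), robot_in(rmB)}

== RESULT ==
["ball_in(b1,rmB)", "robot_in(rmB)"]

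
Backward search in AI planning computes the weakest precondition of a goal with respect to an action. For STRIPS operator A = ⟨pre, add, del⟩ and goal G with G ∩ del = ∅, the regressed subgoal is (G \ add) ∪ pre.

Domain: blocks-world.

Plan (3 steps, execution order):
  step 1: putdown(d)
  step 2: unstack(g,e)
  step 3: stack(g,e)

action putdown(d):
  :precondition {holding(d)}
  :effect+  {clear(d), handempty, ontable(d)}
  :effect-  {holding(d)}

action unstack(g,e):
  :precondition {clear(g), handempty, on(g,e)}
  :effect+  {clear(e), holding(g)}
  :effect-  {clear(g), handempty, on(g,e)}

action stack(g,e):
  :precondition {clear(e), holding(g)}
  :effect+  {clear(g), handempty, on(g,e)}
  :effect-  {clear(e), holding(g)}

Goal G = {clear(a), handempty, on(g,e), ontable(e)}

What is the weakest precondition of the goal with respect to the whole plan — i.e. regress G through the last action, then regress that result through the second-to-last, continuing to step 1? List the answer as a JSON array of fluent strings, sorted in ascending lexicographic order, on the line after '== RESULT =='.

Work backward from the goal:
  through step 3 (stack(g,e)): drop {handempty, on(g,e)}, keep {clear(a), ontable(e)}, require {clear(e), holding(g)}
    → {clear(a), clear(e), holding(g), ontable(e)}
  through step 2 (unstack(g,e)): drop {clear(e), holding(g)}, keep {clear(a), ontable(e)}, require {clear(g), handempty, on(g,e)}
    → {clear(a), clear(g), handempty, on(g,e), ontable(e)}
  through step 1 (putdown(d)): drop {handempty}, keep {clear(a), clear(g), on(g,e), ontable(e)}, require {holding(d)}
    → {clear(a), clear(g), holding(d), on(g,e), ontable(e)}

== RESULT ==
["clear(a)", "clear(g)", "holding(d)", "on(g,e)", "ontable(e)"]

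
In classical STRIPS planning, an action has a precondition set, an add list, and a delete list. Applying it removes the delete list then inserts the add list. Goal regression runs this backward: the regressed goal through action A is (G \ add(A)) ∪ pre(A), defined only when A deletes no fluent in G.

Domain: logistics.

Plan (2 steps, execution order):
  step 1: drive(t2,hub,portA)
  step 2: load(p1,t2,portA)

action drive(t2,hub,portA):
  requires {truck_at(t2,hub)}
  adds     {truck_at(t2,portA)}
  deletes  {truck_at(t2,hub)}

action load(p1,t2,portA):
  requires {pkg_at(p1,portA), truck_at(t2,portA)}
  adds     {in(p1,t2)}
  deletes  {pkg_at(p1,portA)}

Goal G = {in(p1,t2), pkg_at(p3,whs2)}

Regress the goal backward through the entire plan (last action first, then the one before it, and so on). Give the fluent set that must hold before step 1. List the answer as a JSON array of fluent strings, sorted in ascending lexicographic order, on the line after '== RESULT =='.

Regress step by step:
  through step 2 (load(p1,t2,portA)): drop {in(p1,t2)}, keep {pkg_at(p3,whs2)}, require {pkg_at(p1,portA), truck_at(t2,portA)}
    → {pkg_at(p1,portA), pkg_at(p3,whs2), truck_at(t2,portA)}
  through step 1 (drive(t2,hub,portA)): drop {truck_at(t2,portA)}, keep {pkg_at(p1,portA), pkg_at(p3,whs2)}, require {truck_at(t2,hub)}
    → {pkg_at(p1,portA), pkg_at(p3,whs2), truck_at(t2,hub)}

== RESULT ==
["pkg_at(p1,portA)", "pkg_at(p3,whs2)", "truck_at(t2,hub)"]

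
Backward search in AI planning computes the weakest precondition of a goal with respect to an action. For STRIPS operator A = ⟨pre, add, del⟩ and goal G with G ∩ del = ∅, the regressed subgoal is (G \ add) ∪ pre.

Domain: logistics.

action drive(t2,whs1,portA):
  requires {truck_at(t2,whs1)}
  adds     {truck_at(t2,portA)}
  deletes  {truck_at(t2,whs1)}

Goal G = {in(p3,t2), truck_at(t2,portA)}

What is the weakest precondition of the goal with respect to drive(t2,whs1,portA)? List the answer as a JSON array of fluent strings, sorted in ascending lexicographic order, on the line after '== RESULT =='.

Compute (G \ add) ∪ pre:
  G ∩ del = {}  (empty — regression defined)
  G \ add = {in(p3,t2), truck_at(t2,portA)} \ {truck_at(t2,portA)} = {in(p3,t2)}
  ∪ pre   = {in(p3,t2)} ∪ {truck_at(t2,whs1)}
          = {in(p3,t2), truck_at(t2,whs1)}

== RESULT ==
["in(p3,t2)", "truck_at(t2,whs1)"]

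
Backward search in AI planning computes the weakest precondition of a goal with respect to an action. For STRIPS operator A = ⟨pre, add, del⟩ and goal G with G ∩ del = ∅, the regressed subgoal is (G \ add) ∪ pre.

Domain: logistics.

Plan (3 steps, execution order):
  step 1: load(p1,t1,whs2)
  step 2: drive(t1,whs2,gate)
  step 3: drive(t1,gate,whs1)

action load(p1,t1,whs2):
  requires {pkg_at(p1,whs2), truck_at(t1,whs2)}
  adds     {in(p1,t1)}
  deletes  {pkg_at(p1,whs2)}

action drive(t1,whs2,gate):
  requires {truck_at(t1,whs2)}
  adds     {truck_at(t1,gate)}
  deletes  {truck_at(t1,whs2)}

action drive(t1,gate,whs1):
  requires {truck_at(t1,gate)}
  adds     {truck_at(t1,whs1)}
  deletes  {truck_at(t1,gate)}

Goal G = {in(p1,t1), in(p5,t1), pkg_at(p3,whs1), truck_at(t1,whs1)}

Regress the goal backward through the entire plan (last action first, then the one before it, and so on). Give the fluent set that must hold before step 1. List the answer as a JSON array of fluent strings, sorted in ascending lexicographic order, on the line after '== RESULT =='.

Regress step by step:
  through step 3 (drive(t1,gate,whs1)): drop {truck_at(t1,whs1)}, keep {in(p1,t1), in(p5,t1), pkg_at(p3,whs1)}, require {truck_at(t1,gate)}
    → {in(p1,t1), in(p5,t1), pkg_at(p3,whs1), truck_at(t1,gate)}
  through step 2 (drive(t1,whs2,gate)): drop {truck_at(t1,gate)}, keep {in(p1,t1), in(p5,t1), pkg_at(p3,whs1)}, require {truck_at(t1,whs2)}
    → {in(p1,t1), in(p5,t1), pkg_at(p3,whs1), truck_at(t1,whs2)}
  through step 1 (load(p1,t1,whs2)): drop {in(p1,t1)}, keep {in(p5,t1), pkg_at(p3,whs1), truck_at(t1,whs2)}, require {pkg_at(p1,whs2), truck_at(t1,whs2)}
    → {in(p5,t1), pkg_at(p1,whs2), pkg_at(p3,whs1), truck_at(t1,whs2)}

== RESULT ==
["in(p5,t1)", "pkg_at(p1,whs2)", "pkg_at(p3,whs1)", "truck_at(t1,whs2)"]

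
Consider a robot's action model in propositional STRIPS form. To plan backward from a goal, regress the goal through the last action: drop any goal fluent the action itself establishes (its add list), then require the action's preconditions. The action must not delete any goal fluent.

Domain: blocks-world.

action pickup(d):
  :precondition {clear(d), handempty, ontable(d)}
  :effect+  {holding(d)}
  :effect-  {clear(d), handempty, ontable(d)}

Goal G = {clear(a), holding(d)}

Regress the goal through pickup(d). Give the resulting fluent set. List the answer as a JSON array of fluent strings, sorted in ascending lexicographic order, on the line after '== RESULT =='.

Compute (G \ add) ∪ pre:
  G ∩ del = {}  (empty — regression defined)
  G \ add = {clear(a), holding(d)} \ {holding(d)} = {clear(a)}
  ∪ pre   = {clear(a)} ∪ {clear(d), handempty, ontable(d)}
          = {clear(a), clear(d), handempty, ontable(d)}

== RESULT ==
["clear(a)", "clear(d)", "handempty", "ontable(d)"]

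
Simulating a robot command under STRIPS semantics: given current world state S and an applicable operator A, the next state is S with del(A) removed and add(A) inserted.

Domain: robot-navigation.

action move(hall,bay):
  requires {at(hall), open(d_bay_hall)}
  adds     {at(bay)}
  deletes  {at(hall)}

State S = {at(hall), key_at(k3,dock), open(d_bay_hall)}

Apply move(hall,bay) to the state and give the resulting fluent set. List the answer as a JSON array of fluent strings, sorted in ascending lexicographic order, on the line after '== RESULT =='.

Progress:
  pre ⊆ S: {at(hall), open(d_bay_hall)} ⊆ S  — applicable
  S \ del = {key_at(k3,dock), open(d_bay_hall)}
  ∪ add   = {at(bay), key_at(k3,dock), open(d_bay_hall)}

== RESULT ==
["at(bay)", "key_at(k3,dock)", "open(d_bay_hall)"]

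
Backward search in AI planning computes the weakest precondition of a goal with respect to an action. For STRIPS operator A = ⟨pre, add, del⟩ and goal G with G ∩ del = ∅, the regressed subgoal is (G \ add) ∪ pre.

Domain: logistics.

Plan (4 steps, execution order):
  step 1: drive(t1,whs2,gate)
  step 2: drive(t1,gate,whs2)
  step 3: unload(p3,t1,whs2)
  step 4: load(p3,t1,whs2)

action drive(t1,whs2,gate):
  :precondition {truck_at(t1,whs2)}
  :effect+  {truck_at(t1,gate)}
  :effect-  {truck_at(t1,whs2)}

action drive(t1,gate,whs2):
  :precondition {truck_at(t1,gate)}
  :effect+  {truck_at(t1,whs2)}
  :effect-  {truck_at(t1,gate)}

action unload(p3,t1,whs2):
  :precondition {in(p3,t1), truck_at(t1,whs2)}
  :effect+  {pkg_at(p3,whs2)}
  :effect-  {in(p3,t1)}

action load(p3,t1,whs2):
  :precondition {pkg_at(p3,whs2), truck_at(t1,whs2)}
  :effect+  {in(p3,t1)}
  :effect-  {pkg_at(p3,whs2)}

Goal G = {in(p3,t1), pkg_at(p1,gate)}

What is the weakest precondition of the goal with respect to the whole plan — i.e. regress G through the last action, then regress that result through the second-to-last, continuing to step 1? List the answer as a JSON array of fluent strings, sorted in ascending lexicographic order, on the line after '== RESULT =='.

Work backward from the goal:
  through step 4 (load(p3,t1,whs2)): drop {in(p3,t1)}, keep {pkg_at(p1,gate)}, require {pkg_at(p3,whs2), truck_at(t1,whs2)}
    → {pkg_at(p1,gate), pkg_at(p3,whs2), truck_at(t1,whs2)}
  through step 3 (unload(p3,t1,whs2)): drop {pkg_at(p3,whs2)}, keep {pkg_at(p1,gate), truck_at(t1,whs2)}, require {in(p3,t1), truck_at(t1,whs2)}
    → {in(p3,t1), pkg_at(p1,gate), truck_at(t1,whs2)}
  through step 2 (drive(t1,gate,whs2)): drop {truck_at(t1,whs2)}, keep {in(p3,t1), pkg_at(p1,gate)}, require {truck_at(t1,gate)}
    → {in(p3,t1), pkg_at(p1,gate), truck_at(t1,gate)}
  through step 1 (drive(t1,whs2,gate)): drop {truck_at(t1,gate)}, keep {in(p3,t1), pkg_at(p1,gate)}, require {truck_at(t1,whs2)}
    → {in(p3,t1), pkg_at(p1,gate), truck_at(t1,whs2)}

== RESULT ==
["in(p3,t1)", "pkg_at(p1,gate)", "truck_at(t1,whs2)"]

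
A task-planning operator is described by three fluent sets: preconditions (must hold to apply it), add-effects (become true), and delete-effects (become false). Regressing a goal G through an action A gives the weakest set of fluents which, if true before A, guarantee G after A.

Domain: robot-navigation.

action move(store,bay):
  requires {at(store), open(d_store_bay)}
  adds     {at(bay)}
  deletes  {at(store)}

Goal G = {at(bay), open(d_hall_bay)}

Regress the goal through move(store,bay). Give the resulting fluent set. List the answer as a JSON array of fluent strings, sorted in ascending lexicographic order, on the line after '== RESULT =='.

Regress:
  G ∩ del = {}  (empty — regression defined)
  G \ add = {at(bay), open(d_hall_bay)} \ {at(bay)} = {open(d_hall_bay)}
  ∪ pre   = {open(d_hall_bay)} ∪ {at(store), open(d_store_bay)}
          = {at(store), open(d_hall_bay), open(d_store_bay)}

== RESULT ==
["at(store)", "open(d_hall_bay)", "open(d_store_bay)"]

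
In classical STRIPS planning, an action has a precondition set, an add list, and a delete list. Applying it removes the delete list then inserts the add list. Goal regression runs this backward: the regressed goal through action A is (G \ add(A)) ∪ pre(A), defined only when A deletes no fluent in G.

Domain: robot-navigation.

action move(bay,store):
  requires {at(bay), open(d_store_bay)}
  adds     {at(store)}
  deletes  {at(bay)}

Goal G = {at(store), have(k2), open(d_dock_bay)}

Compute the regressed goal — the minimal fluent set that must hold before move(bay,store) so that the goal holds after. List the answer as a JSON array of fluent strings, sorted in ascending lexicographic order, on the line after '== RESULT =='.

Compute (G \ add) ∪ pre:
  G ∩ del = {}  (empty — regression defined)
  G \ add = {at(store), have(k2), open(d_dock_bay)} \ {at(store)} = {have(k2), open(d_dock_bay)}
  ∪ pre   = {have(k2), open(d_dock_bay)} ∪ {at(bay), open(d_store_bay)}
          = {at(bay), have(k2), open(d_dock_bay), open(d_store_bay)}

== RESULT ==
["at(bay)", "have(k2)", "open(d_dock_bay)", "open(d_store_bay)"]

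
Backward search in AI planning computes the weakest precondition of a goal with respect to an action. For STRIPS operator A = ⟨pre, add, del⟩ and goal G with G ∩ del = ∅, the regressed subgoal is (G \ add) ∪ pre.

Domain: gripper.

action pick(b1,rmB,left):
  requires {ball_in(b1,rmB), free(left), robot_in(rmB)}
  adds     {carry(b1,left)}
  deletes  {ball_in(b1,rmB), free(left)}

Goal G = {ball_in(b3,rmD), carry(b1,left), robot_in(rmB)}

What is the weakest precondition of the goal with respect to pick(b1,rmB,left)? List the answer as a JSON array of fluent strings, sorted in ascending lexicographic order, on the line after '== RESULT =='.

Regress:
  G ∩ del = {}  (empty — regression defined)
  G \ add = {ball_in(b3,rmD), carry(b1,left), robot_in(rmB)} \ {carry(b1,left)} = {ball_in(b3,rmD), robot_in(rmB)}
  ∪ pre   = {ball_in(b3,rmD), robot_in(rmB)} ∪ {ball_in(b1,rmB), free(left), robot_in(rmB)}
          = {ball_in(b1,rmB), ball_in(b3,rmD), free(left), robot_in(rmB)}

== RESULT ==
["ball_in(b1,rmB)", "ball_in(b3,rmD)", "free(left)", "robot_in(rmB)"]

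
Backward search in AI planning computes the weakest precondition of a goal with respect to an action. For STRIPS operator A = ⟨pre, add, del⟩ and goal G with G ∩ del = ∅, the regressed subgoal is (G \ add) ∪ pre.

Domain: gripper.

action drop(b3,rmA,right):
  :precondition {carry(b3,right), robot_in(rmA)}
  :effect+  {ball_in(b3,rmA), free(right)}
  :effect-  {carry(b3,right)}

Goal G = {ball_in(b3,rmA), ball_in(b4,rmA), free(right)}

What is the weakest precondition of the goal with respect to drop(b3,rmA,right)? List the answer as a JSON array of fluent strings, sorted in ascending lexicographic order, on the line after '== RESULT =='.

Compute (G \ add) ∪ pre:
  G ∩ del = {}  (empty — regression defined)
  G \ add = {ball_in(b3,rmA), ball_in(b4,rmA), free(right)} \ {ball_in(b3,rmA), free(right)} = {ball_in(b4,rmA)}
  ∪ pre   = {ball_in(b4,rmA)} ∪ {carry(b3,right), robot_in(rmA)}
          = {ball_in(b4,rmA), carry(b3,right), robot_in(rmA)}

== RESULT ==
["ball_in(b4,rmA)", "carry(b3,right)", "robot_in(rmA)"]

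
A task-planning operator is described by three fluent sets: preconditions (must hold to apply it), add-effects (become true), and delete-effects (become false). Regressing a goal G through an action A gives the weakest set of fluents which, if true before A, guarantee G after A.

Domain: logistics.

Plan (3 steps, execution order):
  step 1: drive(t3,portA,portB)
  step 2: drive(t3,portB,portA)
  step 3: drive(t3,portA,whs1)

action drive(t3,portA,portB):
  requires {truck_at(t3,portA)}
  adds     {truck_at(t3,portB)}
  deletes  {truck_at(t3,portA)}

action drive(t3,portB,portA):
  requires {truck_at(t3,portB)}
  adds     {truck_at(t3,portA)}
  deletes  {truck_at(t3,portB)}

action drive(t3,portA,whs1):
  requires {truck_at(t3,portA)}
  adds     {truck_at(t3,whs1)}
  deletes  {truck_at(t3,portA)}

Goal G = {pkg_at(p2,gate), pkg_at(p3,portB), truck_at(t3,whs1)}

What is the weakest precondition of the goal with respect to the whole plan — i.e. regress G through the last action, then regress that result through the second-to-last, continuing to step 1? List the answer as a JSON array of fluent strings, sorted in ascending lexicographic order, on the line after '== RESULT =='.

Regress step by step:
  through step 3 (drive(t3,portA,whs1)): drop {truck_at(t3,whs1)}, keep {pkg_at(p2,gate), pkg_at(p3,portB)}, require {truck_at(t3,portA)}
    → {pkg_at(p2,gate), pkg_at(p3,portB), truck_at(t3,portA)}
  through step 2 (drive(t3,portB,portA)): drop {truck_at(t3,portA)}, keep {pkg_at(p2,gate), pkg_at(p3,portB)}, require {truck_at(t3,portB)}
    → {pkg_at(p2,gate), pkg_at(p3,portB), truck_at(t3,portB)}
  through step 1 (drive(t3,portA,portB)): drop {truck_at(t3,portB)}, keep {pkg_at(p2,gate), pkg_at(p3,portB)}, require {truck_at(t3,portA)}
    → {pkg_at(p2,gate), pkg_at(p3,portB), truck_at(t3,portA)}

== RESULT ==
["pkg_at(p2,gate)", "pkg_at(p3,portB)", "truck_at(t3,portA)"]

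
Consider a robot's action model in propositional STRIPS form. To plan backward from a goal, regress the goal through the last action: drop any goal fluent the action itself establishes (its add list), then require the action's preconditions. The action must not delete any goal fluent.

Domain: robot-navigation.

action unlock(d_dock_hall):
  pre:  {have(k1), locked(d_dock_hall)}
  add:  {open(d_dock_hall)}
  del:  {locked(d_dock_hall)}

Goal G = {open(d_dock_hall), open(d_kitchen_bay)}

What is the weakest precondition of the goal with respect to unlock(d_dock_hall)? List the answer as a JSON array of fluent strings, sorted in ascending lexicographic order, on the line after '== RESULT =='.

Compute (G \ add) ∪ pre:
  G ∩ del = {}  (empty — regression defined)
  G \ add = {open(d_dock_hall), open(d_kitchen_bay)} \ {open(d_dock_hall)} = {open(d_kitchen_bay)}
  ∪ pre   = {open(d_kitchen_bay)} ∪ {have(k1), locked(d_dock_hall)}
          = {have(k1), locked(d_dock_hall), open(d_kitchen_bay)}

== RESULT ==
["have(k1)", "locked(d_dock_hall)", "open(d_kitchen_bay)"]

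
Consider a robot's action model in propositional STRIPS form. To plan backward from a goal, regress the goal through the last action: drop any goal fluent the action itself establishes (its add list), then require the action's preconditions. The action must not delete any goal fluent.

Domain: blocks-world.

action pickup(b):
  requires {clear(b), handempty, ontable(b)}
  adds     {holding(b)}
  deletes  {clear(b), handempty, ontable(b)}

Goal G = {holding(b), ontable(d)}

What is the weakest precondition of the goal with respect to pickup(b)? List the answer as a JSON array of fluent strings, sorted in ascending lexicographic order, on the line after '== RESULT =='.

Compute (G \ add) ∪ pre:
  G ∩ del = {}  (empty — regression defined)
  G \ add = {holding(b), ontable(d)} \ {holding(b)} = {ontable(d)}
  ∪ pre   = {ontable(d)} ∪ {clear(b), handempty, ontable(b)}
          = {clear(b), handempty, ontable(b), ontable(d)}

== RESULT ==
["clear(b)", "handempty", "ontable(b)", "ontable(d)"]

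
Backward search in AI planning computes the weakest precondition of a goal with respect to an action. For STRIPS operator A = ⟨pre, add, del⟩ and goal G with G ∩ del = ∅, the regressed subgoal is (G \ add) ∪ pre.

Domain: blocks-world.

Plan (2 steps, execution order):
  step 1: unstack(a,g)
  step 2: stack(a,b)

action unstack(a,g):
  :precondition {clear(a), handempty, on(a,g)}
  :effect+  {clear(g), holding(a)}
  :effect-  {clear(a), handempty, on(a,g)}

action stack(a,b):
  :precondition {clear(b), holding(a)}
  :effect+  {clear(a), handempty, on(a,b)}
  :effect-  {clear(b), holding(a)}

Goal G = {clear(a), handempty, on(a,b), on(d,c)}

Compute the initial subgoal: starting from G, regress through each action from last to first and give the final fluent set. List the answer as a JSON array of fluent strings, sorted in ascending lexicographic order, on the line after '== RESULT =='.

Regress step by step:
  through step 2 (stack(a,b)): drop {clear(a), handempty, on(a,b)}, keep {on(d,c)}, require {clear(b), holding(a)}
    → {clear(b), holding(a), on(d,c)}
  through step 1 (unstack(a,g)): drop {holding(a)}, keep {clear(b), on(d,c)}, require {clear(a), handempty, on(a,g)}
    → {clear(a), clear(b), handempty, on(a,g), on(d,c)}

== RESULT ==
["clear(a)", "clear(b)", "handempty", "on(a,g)", "on(d,c)"]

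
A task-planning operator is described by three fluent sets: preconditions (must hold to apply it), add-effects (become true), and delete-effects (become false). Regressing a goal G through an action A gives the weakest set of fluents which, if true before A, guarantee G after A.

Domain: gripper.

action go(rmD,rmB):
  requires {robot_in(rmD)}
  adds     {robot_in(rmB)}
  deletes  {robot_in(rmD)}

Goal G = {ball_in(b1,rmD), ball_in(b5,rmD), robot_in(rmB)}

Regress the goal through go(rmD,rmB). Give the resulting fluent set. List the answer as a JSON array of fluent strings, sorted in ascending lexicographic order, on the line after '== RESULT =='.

Compute (G \ add) ∪ pre:
  G ∩ del = {}  (empty — regression defined)
  G \ add = {ball_in(b1,rmD), ball_in(b5,rmD), robot_in(rmB)} \ {robot_in(rmB)} = {ball_in(b1,rmD), ball_in(b5,rmD)}
  ∪ pre   = {ball_in(b1,rmD), ball_in(b5,rmD)} ∪ {robot_in(rmD)}
          = {ball_in(b1,rmD), ball_in(b5,rmD), robot_in(rmD)}

== RESULT ==
["ball_in(b1,rmD)", "ball_in(b5,rmD)", "robot_in(rmD)"]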